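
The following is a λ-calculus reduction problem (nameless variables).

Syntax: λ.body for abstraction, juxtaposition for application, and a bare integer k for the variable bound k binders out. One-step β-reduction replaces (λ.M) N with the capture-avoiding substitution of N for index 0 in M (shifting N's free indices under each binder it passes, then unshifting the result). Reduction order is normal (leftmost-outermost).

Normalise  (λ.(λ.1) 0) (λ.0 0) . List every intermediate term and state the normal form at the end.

  start: (λ.(λ.1) 0) (λ.0 0)
  [1] (λ.λ.0 0) (λ.0 0)
  [2] λ.0 0

Answer: normal form = λ.0 0  (in 2 steps)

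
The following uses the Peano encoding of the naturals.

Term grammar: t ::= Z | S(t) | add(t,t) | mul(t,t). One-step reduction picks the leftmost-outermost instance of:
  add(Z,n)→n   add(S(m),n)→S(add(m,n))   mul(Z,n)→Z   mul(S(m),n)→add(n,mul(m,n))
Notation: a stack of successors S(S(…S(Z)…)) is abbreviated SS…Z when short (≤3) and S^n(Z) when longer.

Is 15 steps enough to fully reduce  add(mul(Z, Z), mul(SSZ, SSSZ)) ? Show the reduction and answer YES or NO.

Answer: YES — reaches normal form S^6(Z) in 13 ≤ 15 steps

Derivation:
  start: add(mul(Z, Z), mul(SSZ, SSSZ))
  step 1: add(Z, mul(SSZ, SSSZ))
  step 2: mul(SSZ, SSSZ)
  step 3: add(SSSZ, mul(SZ, SSSZ))
  step 4: S(add(SSZ, mul(SZ, SSSZ)))
  step 5: S(S(add(SZ, mul(SZ, SSSZ))))
  step 6: S(S(S(add(Z, mul(SZ, SSSZ)))))
  step 7: S(S(S(mul(SZ, SSSZ))))
  step 8: S(S(S(add(SSSZ, mul(Z, SSSZ)))))
  step 9: S(S(S(S(add(SSZ, mul(Z, SSSZ))))))
  step 10: S(S(S(S(S(add(SZ, mul(Z, SSSZ)))))))
  step 11: S(S(S(S(S(S(add(Z, mul(Z, SSSZ))))))))
  step 12: S(S(S(S(S(S(mul(Z, SSSZ)))))))
  step 13: S^6(Z)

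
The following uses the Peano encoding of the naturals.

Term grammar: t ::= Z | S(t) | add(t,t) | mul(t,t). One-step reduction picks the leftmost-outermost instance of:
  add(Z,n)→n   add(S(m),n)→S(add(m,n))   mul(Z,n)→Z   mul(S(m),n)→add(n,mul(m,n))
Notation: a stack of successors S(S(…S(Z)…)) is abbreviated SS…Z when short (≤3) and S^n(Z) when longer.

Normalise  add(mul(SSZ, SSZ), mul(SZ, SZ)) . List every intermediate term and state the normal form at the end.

  start: add(mul(SSZ, SSZ), mul(SZ, SZ))
  →1  add(add(SSZ, mul(SZ, SSZ)), mul(SZ, SZ))
  →2  add(S(add(SZ, mul(SZ, SSZ))), mul(SZ, SZ))
  →3  S(add(add(SZ, mul(SZ, SSZ)), mul(SZ, SZ)))
  →4  S(add(S(add(Z, mul(SZ, SSZ))), mul(SZ, SZ)))
  →5  S(S(add(add(Z, mul(SZ, SSZ)), mul(SZ, SZ))))
  →6  S(S(add(mul(SZ, SSZ), mul(SZ, SZ))))
  →7  S(S(add(add(SSZ, mul(Z, SSZ)), mul(SZ, SZ))))
  →8  S(S(add(S(add(SZ, mul(Z, SSZ))), mul(SZ, SZ))))
  →9  S(S(S(add(add(SZ, mul(Z, SSZ)), mul(SZ, SZ)))))
  →10  S(S(S(add(S(add(Z, mul(Z, SSZ))), mul(SZ, SZ)))))
  →11  S(S(S(S(add(add(Z, mul(Z, SSZ)), mul(SZ, SZ))))))
  →12  S(S(S(S(add(mul(Z, SSZ), mul(SZ, SZ))))))
  →13  S(S(S(S(add(Z, mul(SZ, SZ))))))
  →14  S(S(S(S(mul(SZ, SZ)))))
  →15  S(S(S(S(add(SZ, mul(Z, SZ))))))
  →16  S(S(S(S(S(add(Z, mul(Z, SZ)))))))
  →17  S(S(S(S(S(mul(Z, SZ))))))
  →18  S^5(Z)

Answer: normal form = S^5(Z)  (in 18 steps)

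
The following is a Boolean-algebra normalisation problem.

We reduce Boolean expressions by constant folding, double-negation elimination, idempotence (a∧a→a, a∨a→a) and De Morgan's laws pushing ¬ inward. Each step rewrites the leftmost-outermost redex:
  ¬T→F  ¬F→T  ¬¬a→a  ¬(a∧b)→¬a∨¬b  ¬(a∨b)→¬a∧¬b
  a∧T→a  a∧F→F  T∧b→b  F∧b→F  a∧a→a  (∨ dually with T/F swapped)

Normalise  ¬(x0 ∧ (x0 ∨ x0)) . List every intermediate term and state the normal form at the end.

Answer: normal form = ¬x0  (in 4 steps)

Working:
  start: ¬(x0 ∧ (x0 ∨ x0))
  →1  ¬x0 ∨ ¬(x0 ∨ x0)
  →2  ¬x0 ∨ (¬x0 ∧ ¬x0)
  →3  ¬x0 ∨ ¬x0
  →4  ¬x0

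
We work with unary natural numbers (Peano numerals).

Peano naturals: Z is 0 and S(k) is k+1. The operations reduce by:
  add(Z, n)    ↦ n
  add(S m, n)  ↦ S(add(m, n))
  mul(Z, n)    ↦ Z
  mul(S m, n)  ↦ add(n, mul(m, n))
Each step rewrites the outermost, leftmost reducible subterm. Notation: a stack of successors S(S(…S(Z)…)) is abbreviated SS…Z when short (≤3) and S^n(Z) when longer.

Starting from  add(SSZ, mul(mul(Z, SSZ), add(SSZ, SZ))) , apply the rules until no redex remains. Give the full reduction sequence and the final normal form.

  start: add(SSZ, mul(mul(Z, SSZ), add(SSZ, SZ)))
  [1] S(add(SZ, mul(mul(Z, SSZ), add(SSZ, SZ))))
  [2] S(S(add(Z, mul(mul(Z, SSZ), add(SSZ, SZ)))))
  [3] S(S(mul(mul(Z, SSZ), add(SSZ, SZ))))
  [4] S(S(mul(Z, add(SSZ, SZ))))
  [5] SSZ

Answer: normal form = SSZ  (in 5 steps)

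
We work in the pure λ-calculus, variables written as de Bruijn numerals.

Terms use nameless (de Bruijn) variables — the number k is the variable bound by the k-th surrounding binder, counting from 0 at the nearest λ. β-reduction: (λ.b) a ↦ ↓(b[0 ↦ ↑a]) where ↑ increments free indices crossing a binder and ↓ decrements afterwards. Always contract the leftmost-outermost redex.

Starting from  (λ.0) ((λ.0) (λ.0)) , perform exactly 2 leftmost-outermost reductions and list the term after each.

  start: (λ.0) ((λ.0) (λ.0))
  →1  (λ.0) (λ.0)
  →2  λ.0

Answer: after 2 steps: λ.0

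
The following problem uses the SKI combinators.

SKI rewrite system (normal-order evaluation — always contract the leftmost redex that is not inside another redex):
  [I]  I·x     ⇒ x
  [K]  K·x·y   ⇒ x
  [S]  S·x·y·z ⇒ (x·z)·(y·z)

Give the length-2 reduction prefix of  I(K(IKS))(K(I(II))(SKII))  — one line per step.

  start: I(K(IKS))(K(I(II))(SKII))
  [1] K(IKS)(K(I(II))(SKII))
  [2] IKS

Answer: after 2 steps: IKS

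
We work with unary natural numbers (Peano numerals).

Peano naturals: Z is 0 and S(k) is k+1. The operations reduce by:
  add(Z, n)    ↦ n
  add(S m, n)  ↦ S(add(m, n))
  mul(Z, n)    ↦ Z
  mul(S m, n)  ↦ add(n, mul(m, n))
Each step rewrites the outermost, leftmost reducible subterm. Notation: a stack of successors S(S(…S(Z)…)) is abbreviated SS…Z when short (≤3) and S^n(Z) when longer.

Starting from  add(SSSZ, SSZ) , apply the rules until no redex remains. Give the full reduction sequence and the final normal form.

  start: add(SSSZ, SSZ)
  step 1: S(add(SSZ, SSZ))
  step 2: S(S(add(SZ, SSZ)))
  step 3: S(S(S(add(Z, SSZ))))
  step 4: S^5(Z)

Answer: normal form = S^5(Z)  (in 4 steps)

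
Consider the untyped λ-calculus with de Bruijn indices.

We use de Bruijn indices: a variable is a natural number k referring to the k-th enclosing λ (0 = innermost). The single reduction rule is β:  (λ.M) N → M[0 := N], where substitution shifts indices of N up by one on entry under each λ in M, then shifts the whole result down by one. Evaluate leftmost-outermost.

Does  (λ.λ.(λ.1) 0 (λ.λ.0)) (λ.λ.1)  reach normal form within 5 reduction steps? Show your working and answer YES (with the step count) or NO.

  start: (λ.λ.(λ.1) 0 (λ.λ.0)) (λ.λ.1)
  step 1: λ.(λ.1) 0 (λ.λ.0)
  step 2: λ.0 (λ.λ.0)

Answer: YES — reaches normal form λ.0 (λ.λ.0) in 2 ≤ 5 steps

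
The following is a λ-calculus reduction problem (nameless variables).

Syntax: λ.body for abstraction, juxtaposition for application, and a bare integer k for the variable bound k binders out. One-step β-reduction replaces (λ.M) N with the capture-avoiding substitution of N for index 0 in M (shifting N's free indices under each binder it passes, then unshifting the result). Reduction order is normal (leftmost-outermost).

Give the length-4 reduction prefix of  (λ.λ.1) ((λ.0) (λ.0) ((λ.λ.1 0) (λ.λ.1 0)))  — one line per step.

  start: (λ.λ.1) ((λ.0) (λ.0) ((λ.λ.1 0) (λ.λ.1 0)))
  [1] λ.(λ.0) (λ.0) ((λ.λ.1 0) (λ.λ.1 0))
  [2] λ.(λ.0) ((λ.λ.1 0) (λ.λ.1 0))
  [3] λ.(λ.λ.1 0) (λ.λ.1 0)
  [4] λ.λ.(λ.λ.1 0) 0

Answer: after 4 steps: λ.λ.(λ.λ.1 0) 0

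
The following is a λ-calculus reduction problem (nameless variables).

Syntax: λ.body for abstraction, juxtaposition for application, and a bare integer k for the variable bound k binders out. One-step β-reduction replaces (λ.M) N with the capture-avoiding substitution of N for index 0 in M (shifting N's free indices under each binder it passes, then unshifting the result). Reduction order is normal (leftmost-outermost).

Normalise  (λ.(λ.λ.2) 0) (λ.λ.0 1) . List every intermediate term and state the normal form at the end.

Answer: normal form = λ.λ.λ.0 1  (in 2 steps)

Reduction:
  start: (λ.(λ.λ.2) 0) (λ.λ.0 1)
  →1  (λ.λ.λ.λ.0 1) (λ.λ.0 1)
  →2  λ.λ.λ.0 1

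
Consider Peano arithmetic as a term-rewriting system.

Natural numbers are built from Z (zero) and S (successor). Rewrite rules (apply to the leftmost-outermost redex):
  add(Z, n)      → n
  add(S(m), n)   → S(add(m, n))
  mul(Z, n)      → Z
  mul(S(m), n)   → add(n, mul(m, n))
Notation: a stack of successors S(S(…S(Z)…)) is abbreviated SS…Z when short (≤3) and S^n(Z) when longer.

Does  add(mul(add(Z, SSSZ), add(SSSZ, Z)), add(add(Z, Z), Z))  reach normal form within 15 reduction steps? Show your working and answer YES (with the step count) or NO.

Answer: NO — after 15 steps the term is S(S(S(add(add(S(add(SSZ, Z)), mul(SZ, add(SSSZ, Z))), add(add(Z, Z), Z))))), not yet normal

Derivation:
  start: add(mul(add(Z, SSSZ), add(SSSZ, Z)), add(add(Z, Z), Z))
  →1  add(mul(SSSZ, add(SSSZ, Z)), add(add(Z, Z), Z))
  →2  add(add(add(SSSZ, Z), mul(SSZ, add(SSSZ, Z))), add(add(Z, Z), Z))
  →3  add(add(S(add(SSZ, Z)), mul(SSZ, add(SSSZ, Z))), add(add(Z, Z), Z))
  →4  add(S(add(add(SSZ, Z), mul(SSZ, add(SSSZ, Z)))), add(add(Z, Z), Z))
  →5  S(add(add(add(SSZ, Z), mul(SSZ, add(SSSZ, Z))), add(add(Z, Z), Z)))
  →6  S(add(add(S(add(SZ, Z)), mul(SSZ, add(SSSZ, Z))), add(add(Z, Z), Z)))
  →7  S(add(S(add(add(SZ, Z), mul(SSZ, add(SSSZ, Z)))), add(add(Z, Z), Z)))
  →8  S(S(add(add(add(SZ, Z), mul(SSZ, add(SSSZ, Z))), add(add(Z, Z), Z))))
  →9  S(S(add(add(S(add(Z, Z)), mul(SSZ, add(SSSZ, Z))), add(add(Z, Z), Z))))
  →10  S(S(add(S(add(add(Z, Z), mul(SSZ, add(SSSZ, Z)))), add(add(Z, Z), Z))))
  →11  S(S(S(add(add(add(Z, Z), mul(SSZ, add(SSSZ, Z))), add(add(Z, Z), Z)))))
  →12  S(S(S(add(add(Z, mul(SSZ, add(SSSZ, Z))), add(add(Z, Z), Z)))))
  →13  S(S(S(add(mul(SSZ, add(SSSZ, Z)), add(add(Z, Z), Z)))))
  →14  S(S(S(add(add(add(SSSZ, Z), mul(SZ, add(SSSZ, Z))), add(add(Z, Z), Z)))))
  →15  S(S(S(add(add(S(add(SSZ, Z)), mul(SZ, add(SSSZ, Z))), add(add(Z, Z), Z)))))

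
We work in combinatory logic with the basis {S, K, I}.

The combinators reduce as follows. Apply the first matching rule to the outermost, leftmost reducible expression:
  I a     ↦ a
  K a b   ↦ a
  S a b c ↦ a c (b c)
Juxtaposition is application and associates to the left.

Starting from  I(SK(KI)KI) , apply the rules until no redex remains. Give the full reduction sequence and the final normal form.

  start: I(SK(KI)KI)
  step 1: SK(KI)KI
  step 2: KK(KIK)I
  step 3: KI

Answer: normal form = KI  (in 3 steps)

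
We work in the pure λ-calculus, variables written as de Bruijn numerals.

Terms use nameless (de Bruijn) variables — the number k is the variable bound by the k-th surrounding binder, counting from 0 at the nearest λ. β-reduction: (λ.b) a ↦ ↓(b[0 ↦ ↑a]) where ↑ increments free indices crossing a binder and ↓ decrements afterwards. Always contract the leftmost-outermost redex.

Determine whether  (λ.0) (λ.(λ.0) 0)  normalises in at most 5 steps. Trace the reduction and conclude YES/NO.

  start: (λ.0) (λ.(λ.0) 0)
  [1] λ.(λ.0) 0
  [2] λ.0

Answer: YES — reaches normal form λ.0 in 2 ≤ 5 steps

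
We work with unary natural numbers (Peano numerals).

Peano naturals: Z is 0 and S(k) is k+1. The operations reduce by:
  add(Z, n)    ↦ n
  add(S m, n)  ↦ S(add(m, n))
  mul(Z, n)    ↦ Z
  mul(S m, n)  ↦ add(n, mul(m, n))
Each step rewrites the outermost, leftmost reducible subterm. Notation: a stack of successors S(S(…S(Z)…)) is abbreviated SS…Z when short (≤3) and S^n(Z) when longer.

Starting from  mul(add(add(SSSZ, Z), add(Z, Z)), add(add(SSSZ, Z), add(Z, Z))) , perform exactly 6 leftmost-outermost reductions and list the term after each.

Answer: after 6 steps: S(add(add(add(SSZ, Z), add(Z, Z)), mul(add(add(SSZ, Z), add(Z, Z)), add(add(SSSZ, Z), add(Z, Z)))))

Reduction:
  start: mul(add(add(SSSZ, Z), add(Z, Z)), add(add(SSSZ, Z), add(Z, Z)))
  [1] mul(add(S(add(SSZ, Z)), add(Z, Z)), add(add(SSSZ, Z), add(Z, Z)))
  [2] mul(S(add(add(SSZ, Z), add(Z, Z))), add(add(SSSZ, Z), add(Z, Z)))
  [3] add(add(add(SSSZ, Z), add(Z, Z)), mul(add(add(SSZ, Z), add(Z, Z)), add(add(SSSZ, Z), add(Z, Z))))
  [4] add(add(S(add(SSZ, Z)), add(Z, Z)), mul(add(add(SSZ, Z), add(Z, Z)), add(add(SSSZ, Z), add(Z, Z))))
  [5] add(S(add(add(SSZ, Z), add(Z, Z))), mul(add(add(SSZ, Z), add(Z, Z)), add(add(SSSZ, Z), add(Z, Z))))
  [6] S(add(add(add(SSZ, Z), add(Z, Z)), mul(add(add(SSZ, Z), add(Z, Z)), add(add(SSSZ, Z), add(Z, Z)))))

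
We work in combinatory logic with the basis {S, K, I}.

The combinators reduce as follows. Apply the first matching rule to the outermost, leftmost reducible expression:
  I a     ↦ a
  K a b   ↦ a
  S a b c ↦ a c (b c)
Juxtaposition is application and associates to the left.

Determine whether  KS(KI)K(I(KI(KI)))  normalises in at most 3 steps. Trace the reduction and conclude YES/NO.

  start: KS(KI)K(I(KI(KI)))
  step 1: SK(I(KI(KI)))
  step 2: SK(KI(KI))
  step 3: SKI

Answer: YES — reaches normal form SKI in 3 ≤ 3 steps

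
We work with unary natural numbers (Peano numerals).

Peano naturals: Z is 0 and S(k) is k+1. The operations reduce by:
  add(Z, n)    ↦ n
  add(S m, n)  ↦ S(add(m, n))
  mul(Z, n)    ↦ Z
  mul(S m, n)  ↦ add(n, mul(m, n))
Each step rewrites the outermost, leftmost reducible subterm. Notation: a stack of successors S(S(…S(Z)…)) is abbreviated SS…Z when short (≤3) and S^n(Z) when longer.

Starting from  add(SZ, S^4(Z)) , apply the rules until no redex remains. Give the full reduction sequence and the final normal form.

Answer: normal form = S^5(Z)  (in 2 steps)

Reduction:
  start: add(SZ, S^4(Z))
  step 1: S(add(Z, S^4(Z)))
  step 2: S^5(Z)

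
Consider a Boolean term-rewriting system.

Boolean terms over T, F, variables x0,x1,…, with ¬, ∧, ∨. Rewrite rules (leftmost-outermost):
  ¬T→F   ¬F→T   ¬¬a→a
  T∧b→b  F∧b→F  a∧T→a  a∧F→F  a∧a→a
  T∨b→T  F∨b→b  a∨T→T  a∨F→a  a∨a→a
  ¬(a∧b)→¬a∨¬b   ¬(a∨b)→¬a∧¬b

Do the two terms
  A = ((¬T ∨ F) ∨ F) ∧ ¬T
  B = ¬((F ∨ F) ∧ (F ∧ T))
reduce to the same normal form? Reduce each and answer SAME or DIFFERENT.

Term A:
  start: ((¬T ∨ F) ∨ F) ∧ ¬T
  →1  (¬T ∨ F) ∧ ¬T
  →2  ¬T ∧ ¬T
  →3  ¬T
  →4  F

Term B:
  start: ¬((F ∨ F) ∧ (F ∧ T))
  →1  ¬(F ∨ F) ∨ ¬(F ∧ T)
  →2  (¬F ∧ ¬F) ∨ ¬(F ∧ T)
  →3  ¬F ∨ ¬(F ∧ T)
  →4  T ∨ ¬(F ∧ T)
  →5  T

Answer: DIFFERENT — A ⇓ F, B ⇓ T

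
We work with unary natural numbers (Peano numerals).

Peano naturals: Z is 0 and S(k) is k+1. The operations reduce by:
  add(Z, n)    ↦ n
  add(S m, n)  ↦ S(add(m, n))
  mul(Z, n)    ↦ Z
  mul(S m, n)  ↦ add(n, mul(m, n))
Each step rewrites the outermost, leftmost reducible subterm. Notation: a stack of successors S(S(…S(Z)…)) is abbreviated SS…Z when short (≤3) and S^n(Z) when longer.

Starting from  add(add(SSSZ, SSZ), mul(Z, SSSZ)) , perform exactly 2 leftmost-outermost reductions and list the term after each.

Answer: after 2 steps: S(add(add(SSZ, SSZ), mul(Z, SSSZ)))

Derivation:
  start: add(add(SSSZ, SSZ), mul(Z, SSSZ))
  step 1: add(S(add(SSZ, SSZ)), mul(Z, SSSZ))
  step 2: S(add(add(SSZ, SSZ), mul(Z, SSSZ)))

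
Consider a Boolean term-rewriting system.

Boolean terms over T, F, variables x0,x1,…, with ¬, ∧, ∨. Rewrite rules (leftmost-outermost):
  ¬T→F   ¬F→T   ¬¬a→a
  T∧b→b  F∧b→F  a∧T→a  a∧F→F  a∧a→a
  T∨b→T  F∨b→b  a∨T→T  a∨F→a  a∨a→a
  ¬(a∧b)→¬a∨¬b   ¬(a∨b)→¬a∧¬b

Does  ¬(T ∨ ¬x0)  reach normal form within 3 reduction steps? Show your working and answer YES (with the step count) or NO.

  start: ¬(T ∨ ¬x0)
  →1  ¬T ∧ ¬¬x0
  →2  F ∧ ¬¬x0
  →3  F

Answer: YES — reaches normal form F in 3 ≤ 3 steps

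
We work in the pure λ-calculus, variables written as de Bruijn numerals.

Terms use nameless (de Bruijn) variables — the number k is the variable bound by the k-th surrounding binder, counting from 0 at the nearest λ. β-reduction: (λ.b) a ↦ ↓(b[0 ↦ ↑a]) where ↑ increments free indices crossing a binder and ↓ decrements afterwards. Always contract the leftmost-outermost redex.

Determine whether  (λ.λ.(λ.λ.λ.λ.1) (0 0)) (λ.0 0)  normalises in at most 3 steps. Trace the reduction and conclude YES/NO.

Answer: YES — reaches normal form λ.λ.λ.λ.1 in 2 ≤ 3 steps

Derivation:
  start: (λ.λ.(λ.λ.λ.λ.1) (0 0)) (λ.0 0)
  [1] λ.(λ.λ.λ.λ.1) (0 0)
  [2] λ.λ.λ.λ.1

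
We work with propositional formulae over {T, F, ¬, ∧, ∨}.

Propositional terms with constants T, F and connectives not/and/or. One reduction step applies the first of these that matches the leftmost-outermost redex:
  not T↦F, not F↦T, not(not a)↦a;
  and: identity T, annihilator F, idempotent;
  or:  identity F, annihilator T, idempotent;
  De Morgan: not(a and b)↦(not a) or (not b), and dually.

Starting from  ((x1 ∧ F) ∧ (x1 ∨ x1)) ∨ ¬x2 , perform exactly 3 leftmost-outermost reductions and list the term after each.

  start: ((x1 ∧ F) ∧ (x1 ∨ x1)) ∨ ¬x2
  step 1: (F ∧ (x1 ∨ x1)) ∨ ¬x2
  step 2: F ∨ ¬x2
  step 3: ¬x2

Answer: after 3 steps: ¬x2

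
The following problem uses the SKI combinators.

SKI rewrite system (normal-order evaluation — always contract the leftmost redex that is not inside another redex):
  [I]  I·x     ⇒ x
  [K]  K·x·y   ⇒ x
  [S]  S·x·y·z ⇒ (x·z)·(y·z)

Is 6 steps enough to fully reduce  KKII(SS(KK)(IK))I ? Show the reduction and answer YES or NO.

Answer: YES — reaches normal form I in 3 ≤ 6 steps

Reduction:
  start: KKII(SS(KK)(IK))I
  [1] KI(SS(KK)(IK))I
  [2] II
  [3] I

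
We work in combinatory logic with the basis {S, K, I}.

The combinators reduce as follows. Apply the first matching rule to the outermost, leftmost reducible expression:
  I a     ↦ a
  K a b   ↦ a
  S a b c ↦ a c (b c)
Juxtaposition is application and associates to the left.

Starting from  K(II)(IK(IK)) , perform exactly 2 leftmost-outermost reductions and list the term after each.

  start: K(II)(IK(IK))
  step 1: II
  step 2: I

Answer: after 2 steps: I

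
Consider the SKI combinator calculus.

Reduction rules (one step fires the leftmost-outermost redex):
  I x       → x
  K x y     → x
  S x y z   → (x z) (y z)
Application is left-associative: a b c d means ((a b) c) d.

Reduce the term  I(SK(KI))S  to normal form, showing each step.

Answer: normal form = S  (in 3 steps)

Working:
  start: I(SK(KI))S
  [1] SK(KI)S
  [2] KS(KIS)
  [3] S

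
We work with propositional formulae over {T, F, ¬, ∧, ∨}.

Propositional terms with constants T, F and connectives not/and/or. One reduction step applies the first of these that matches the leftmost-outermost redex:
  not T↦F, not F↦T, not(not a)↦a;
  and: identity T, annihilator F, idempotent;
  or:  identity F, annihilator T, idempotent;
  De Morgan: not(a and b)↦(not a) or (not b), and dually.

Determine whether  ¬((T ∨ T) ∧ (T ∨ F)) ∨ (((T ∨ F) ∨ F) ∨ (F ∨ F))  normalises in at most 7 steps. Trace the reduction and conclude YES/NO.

  start: ¬((T ∨ T) ∧ (T ∨ F)) ∨ (((T ∨ F) ∨ F) ∨ (F ∨ F))
  step 1: (¬(T ∨ T) ∨ ¬(T ∨ F)) ∨ (((T ∨ F) ∨ F) ∨ (F ∨ F))
  step 2: ((¬T ∧ ¬T) ∨ ¬(T ∨ F)) ∨ (((T ∨ F) ∨ F) ∨ (F ∨ F))
  step 3: (¬T ∨ ¬(T ∨ F)) ∨ (((T ∨ F) ∨ F) ∨ (F ∨ F))
  step 4: (F ∨ ¬(T ∨ F)) ∨ (((T ∨ F) ∨ F) ∨ (F ∨ F))
  step 5: ¬(T ∨ F) ∨ (((T ∨ F) ∨ F) ∨ (F ∨ F))
  step 6: (¬T ∧ ¬F) ∨ (((T ∨ F) ∨ F) ∨ (F ∨ F))
  step 7: (F ∧ ¬F) ∨ (((T ∨ F) ∨ F) ∨ (F ∨ F))

Answer: NO — after 7 steps the term is (F ∧ ¬F) ∨ (((T ∨ F) ∨ F) ∨ (F ∨ F)), not yet normal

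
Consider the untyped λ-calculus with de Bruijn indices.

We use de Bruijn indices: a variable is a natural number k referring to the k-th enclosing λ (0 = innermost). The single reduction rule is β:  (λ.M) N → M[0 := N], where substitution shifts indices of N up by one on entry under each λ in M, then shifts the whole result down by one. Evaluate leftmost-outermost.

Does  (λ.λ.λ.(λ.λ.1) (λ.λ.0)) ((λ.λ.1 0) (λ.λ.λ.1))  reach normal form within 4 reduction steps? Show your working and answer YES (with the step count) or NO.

Answer: YES — reaches normal form λ.λ.λ.λ.λ.0 in 2 ≤ 4 steps

Working:
  start: (λ.λ.λ.(λ.λ.1) (λ.λ.0)) ((λ.λ.1 0) (λ.λ.λ.1))
  step 1: λ.λ.(λ.λ.1) (λ.λ.0)
  step 2: λ.λ.λ.λ.λ.0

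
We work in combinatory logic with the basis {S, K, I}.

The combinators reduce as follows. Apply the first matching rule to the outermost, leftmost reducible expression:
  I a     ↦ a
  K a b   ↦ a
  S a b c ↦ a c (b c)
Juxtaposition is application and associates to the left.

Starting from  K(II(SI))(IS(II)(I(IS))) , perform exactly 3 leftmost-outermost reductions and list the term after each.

  start: K(II(SI))(IS(II)(I(IS)))
  step 1: II(SI)
  step 2: I(SI)
  step 3: SI

Answer: after 3 steps: SI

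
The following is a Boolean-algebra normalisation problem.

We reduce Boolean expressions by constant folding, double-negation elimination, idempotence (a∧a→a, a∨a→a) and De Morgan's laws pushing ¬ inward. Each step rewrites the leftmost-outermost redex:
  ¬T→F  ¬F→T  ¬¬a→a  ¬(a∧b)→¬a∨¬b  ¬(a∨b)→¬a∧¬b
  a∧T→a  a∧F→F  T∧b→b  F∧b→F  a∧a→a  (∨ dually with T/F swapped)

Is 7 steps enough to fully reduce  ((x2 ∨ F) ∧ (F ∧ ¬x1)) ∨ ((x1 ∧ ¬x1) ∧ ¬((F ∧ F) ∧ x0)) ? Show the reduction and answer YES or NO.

  start: ((x2 ∨ F) ∧ (F ∧ ¬x1)) ∨ ((x1 ∧ ¬x1) ∧ ¬((F ∧ F) ∧ x0))
  →1  (x2 ∧ (F ∧ ¬x1)) ∨ ((x1 ∧ ¬x1) ∧ ¬((F ∧ F) ∧ x0))
  →2  (x2 ∧ F) ∨ ((x1 ∧ ¬x1) ∧ ¬((F ∧ F) ∧ x0))
  →3  F ∨ ((x1 ∧ ¬x1) ∧ ¬((F ∧ F) ∧ x0))
  →4  (x1 ∧ ¬x1) ∧ ¬((F ∧ F) ∧ x0)
  →5  (x1 ∧ ¬x1) ∧ (¬(F ∧ F) ∨ ¬x0)
  →6  (x1 ∧ ¬x1) ∧ ((¬F ∨ ¬F) ∨ ¬x0)
  →7  (x1 ∧ ¬x1) ∧ (¬F ∨ ¬x0)

Answer: NO — after 7 steps the term is (x1 ∧ ¬x1) ∧ (¬F ∨ ¬x0), not yet normal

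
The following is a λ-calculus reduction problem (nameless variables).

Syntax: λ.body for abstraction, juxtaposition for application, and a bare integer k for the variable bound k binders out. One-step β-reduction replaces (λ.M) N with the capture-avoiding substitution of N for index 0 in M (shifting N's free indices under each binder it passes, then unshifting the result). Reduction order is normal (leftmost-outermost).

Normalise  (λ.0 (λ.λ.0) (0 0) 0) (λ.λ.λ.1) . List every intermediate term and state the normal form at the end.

  start: (λ.0 (λ.λ.0) (0 0) 0) (λ.λ.λ.1)
  →1  (λ.λ.λ.1) (λ.λ.0) ((λ.λ.λ.1) (λ.λ.λ.1)) (λ.λ.λ.1)
  →2  (λ.λ.1) ((λ.λ.λ.1) (λ.λ.λ.1)) (λ.λ.λ.1)
  →3  (λ.(λ.λ.λ.1) (λ.λ.λ.1)) (λ.λ.λ.1)
  →4  (λ.λ.λ.1) (λ.λ.λ.1)
  →5  λ.λ.1

Answer: normal form = λ.λ.1  (in 5 steps)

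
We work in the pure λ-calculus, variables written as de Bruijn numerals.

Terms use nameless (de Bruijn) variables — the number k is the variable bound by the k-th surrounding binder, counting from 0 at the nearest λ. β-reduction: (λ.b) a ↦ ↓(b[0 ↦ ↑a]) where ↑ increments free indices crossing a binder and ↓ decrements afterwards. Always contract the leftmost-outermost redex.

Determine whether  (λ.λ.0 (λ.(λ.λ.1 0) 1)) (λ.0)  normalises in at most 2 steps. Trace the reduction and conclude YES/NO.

  start: (λ.λ.0 (λ.(λ.λ.1 0) 1)) (λ.0)
  →1  λ.0 (λ.(λ.λ.1 0) 1)
  →2  λ.0 (λ.λ.2 0)

Answer: YES — reaches normal form λ.0 (λ.λ.2 0) in 2 ≤ 2 steps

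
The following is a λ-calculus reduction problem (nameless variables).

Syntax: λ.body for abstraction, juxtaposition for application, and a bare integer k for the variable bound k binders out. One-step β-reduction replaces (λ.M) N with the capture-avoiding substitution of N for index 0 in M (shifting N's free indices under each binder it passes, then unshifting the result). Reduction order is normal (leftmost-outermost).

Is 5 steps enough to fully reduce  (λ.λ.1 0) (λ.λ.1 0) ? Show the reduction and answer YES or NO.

  start: (λ.λ.1 0) (λ.λ.1 0)
  [1] λ.(λ.λ.1 0) 0
  [2] λ.λ.1 0

Answer: YES — reaches normal form λ.λ.1 0 in 2 ≤ 5 steps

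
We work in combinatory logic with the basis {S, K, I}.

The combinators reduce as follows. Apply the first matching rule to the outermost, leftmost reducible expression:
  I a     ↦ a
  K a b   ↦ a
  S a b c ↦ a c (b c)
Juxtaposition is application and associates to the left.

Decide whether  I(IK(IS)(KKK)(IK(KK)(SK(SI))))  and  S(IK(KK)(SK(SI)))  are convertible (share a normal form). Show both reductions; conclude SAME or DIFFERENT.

Answer: SAME — A ⇓ S(KK), B ⇓ S(KK)

Derivation:
Term A:
  start: I(IK(IS)(KKK)(IK(KK)(SK(SI))))
  step 1: IK(IS)(KKK)(IK(KK)(SK(SI)))
  step 2: K(IS)(KKK)(IK(KK)(SK(SI)))
  step 3: IS(IK(KK)(SK(SI)))
  step 4: S(IK(KK)(SK(SI)))
  step 5: S(K(KK)(SK(SI)))
  step 6: S(KK)

Term B:
  start: S(IK(KK)(SK(SI)))
  step 1: S(K(KK)(SK(SI)))
  step 2: S(KK)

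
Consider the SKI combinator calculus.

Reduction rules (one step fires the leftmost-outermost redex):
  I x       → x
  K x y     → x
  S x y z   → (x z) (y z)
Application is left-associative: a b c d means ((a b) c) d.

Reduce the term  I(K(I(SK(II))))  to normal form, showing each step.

Answer: normal form = K(SKI)  (in 3 steps)

Working:
  start: I(K(I(SK(II))))
  →1  K(I(SK(II)))
  →2  K(SK(II))
  →3  K(SKI)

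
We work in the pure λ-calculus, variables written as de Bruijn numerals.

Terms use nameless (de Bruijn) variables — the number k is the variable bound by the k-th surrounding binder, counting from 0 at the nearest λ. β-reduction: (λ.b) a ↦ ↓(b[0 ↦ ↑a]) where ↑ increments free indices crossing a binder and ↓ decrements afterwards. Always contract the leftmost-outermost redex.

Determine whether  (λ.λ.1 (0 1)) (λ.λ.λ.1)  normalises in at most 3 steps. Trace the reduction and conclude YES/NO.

Answer: YES — reaches normal form λ.λ.λ.1 in 2 ≤ 3 steps

Reduction:
  start: (λ.λ.1 (0 1)) (λ.λ.λ.1)
  [1] λ.(λ.λ.λ.1) (0 (λ.λ.λ.1))
  [2] λ.λ.λ.1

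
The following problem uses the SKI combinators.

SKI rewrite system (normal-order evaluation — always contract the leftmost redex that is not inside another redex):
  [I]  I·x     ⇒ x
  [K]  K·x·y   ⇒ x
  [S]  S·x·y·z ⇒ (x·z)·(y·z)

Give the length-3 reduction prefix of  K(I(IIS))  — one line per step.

  start: K(I(IIS))
  step 1: K(IIS)
  step 2: K(IS)
  step 3: KS

Answer: after 3 steps: KS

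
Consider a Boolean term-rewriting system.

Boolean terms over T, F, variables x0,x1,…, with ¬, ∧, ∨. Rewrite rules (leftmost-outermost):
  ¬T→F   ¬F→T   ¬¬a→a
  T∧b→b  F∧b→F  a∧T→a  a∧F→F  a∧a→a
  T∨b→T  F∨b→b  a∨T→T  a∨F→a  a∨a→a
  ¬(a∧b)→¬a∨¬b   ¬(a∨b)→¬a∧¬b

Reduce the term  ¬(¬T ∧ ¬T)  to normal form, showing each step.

  start: ¬(¬T ∧ ¬T)
  →1  ¬¬T ∨ ¬¬T
  →2  ¬¬T
  →3  T

Answer: normal form = T  (in 3 steps)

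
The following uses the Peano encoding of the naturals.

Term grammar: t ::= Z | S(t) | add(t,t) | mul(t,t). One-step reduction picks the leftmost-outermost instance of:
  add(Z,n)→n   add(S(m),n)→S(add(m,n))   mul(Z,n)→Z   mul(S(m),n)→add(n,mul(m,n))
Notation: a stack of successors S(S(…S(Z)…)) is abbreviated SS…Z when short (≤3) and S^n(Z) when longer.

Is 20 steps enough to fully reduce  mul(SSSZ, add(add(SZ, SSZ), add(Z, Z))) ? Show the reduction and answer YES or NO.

  start: mul(SSSZ, add(add(SZ, SSZ), add(Z, Z)))
  step 1: add(add(add(SZ, SSZ), add(Z, Z)), mul(SSZ, add(add(SZ, SSZ), add(Z, Z))))
  step 2: add(add(S(add(Z, SSZ)), add(Z, Z)), mul(SSZ, add(add(SZ, SSZ), add(Z, Z))))
  step 3: add(S(add(add(Z, SSZ), add(Z, Z))), mul(SSZ, add(add(SZ, SSZ), add(Z, Z))))
  step 4: S(add(add(add(Z, SSZ), add(Z, Z)), mul(SSZ, add(add(SZ, SSZ), add(Z, Z)))))
  step 5: S(add(add(SSZ, add(Z, Z)), mul(SSZ, add(add(SZ, SSZ), add(Z, Z)))))
  step 6: S(add(S(add(SZ, add(Z, Z))), mul(SSZ, add(add(SZ, SSZ), add(Z, Z)))))
  step 7: S(S(add(add(SZ, add(Z, Z)), mul(SSZ, add(add(SZ, SSZ), add(Z, Z))))))
  step 8: S(S(add(S(add(Z, add(Z, Z))), mul(SSZ, add(add(SZ, SSZ), add(Z, Z))))))
  step 9: S(S(S(add(add(Z, add(Z, Z)), mul(SSZ, add(add(SZ, SSZ), add(Z, Z)))))))
  step 10: S(S(S(add(add(Z, Z), mul(SSZ, add(add(SZ, SSZ), add(Z, Z)))))))
  step 11: S(S(S(add(Z, mul(SSZ, add(add(SZ, SSZ), add(Z, Z)))))))
  step 12: S(S(S(mul(SSZ, add(add(SZ, SSZ), add(Z, Z))))))
  step 13: S(S(S(add(add(add(SZ, SSZ), add(Z, Z)), mul(SZ, add(add(SZ, SSZ), add(Z, Z)))))))
  step 14: S(S(S(add(add(S(add(Z, SSZ)), add(Z, Z)), mul(SZ, add(add(SZ, SSZ), add(Z, Z)))))))
  step 15: S(S(S(add(S(add(add(Z, SSZ), add(Z, Z))), mul(SZ, add(add(SZ, SSZ), add(Z, Z)))))))
  step 16: S(S(S(S(add(add(add(Z, SSZ), add(Z, Z)), mul(SZ, add(add(SZ, SSZ), add(Z, Z))))))))
  step 17: S(S(S(S(add(add(SSZ, add(Z, Z)), mul(SZ, add(add(SZ, SSZ), add(Z, Z))))))))
  step 18: S(S(S(S(add(S(add(SZ, add(Z, Z))), mul(SZ, add(add(SZ, SSZ), add(Z, Z))))))))
  step 19: S(S(S(S(S(add(add(SZ, add(Z, Z)), mul(SZ, add(add(SZ, SSZ), add(Z, Z)))))))))
  step 20: S(S(S(S(S(add(S(add(Z, add(Z, Z))), mul(SZ, add(add(SZ, SSZ), add(Z, Z)))))))))

Answer: NO — after 20 steps the term is S(S(S(S(S(add(S(add(Z, add(Z, Z))), mul(SZ, add(add(SZ, SSZ), add(Z, Z))))))))), not yet normal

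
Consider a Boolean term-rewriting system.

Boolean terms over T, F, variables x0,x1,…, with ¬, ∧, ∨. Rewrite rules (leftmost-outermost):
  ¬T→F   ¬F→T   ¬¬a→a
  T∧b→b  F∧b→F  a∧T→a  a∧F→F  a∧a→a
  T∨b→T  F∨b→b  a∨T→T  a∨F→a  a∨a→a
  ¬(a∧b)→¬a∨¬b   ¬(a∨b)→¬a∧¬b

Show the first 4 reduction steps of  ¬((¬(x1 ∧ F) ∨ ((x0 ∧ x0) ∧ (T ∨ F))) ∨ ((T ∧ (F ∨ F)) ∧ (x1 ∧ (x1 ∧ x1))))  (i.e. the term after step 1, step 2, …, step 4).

Answer: after 4 steps: (F ∧ ¬((x0 ∧ x0) ∧ (T ∨ F))) ∧ ¬((T ∧ (F ∨ F)) ∧ (x1 ∧ (x1 ∧ x1)))

Derivation:
  start: ¬((¬(x1 ∧ F) ∨ ((x0 ∧ x0) ∧ (T ∨ F))) ∨ ((T ∧ (F ∨ F)) ∧ (x1 ∧ (x1 ∧ x1))))
  →1  ¬(¬(x1 ∧ F) ∨ ((x0 ∧ x0) ∧ (T ∨ F))) ∧ ¬((T ∧ (F ∨ F)) ∧ (x1 ∧ (x1 ∧ x1)))
  →2  (¬¬(x1 ∧ F) ∧ ¬((x0 ∧ x0) ∧ (T ∨ F))) ∧ ¬((T ∧ (F ∨ F)) ∧ (x1 ∧ (x1 ∧ x1)))
  →3  ((x1 ∧ F) ∧ ¬((x0 ∧ x0) ∧ (T ∨ F))) ∧ ¬((T ∧ (F ∨ F)) ∧ (x1 ∧ (x1 ∧ x1)))
  →4  (F ∧ ¬((x0 ∧ x0) ∧ (T ∨ F))) ∧ ¬((T ∧ (F ∨ F)) ∧ (x1 ∧ (x1 ∧ x1)))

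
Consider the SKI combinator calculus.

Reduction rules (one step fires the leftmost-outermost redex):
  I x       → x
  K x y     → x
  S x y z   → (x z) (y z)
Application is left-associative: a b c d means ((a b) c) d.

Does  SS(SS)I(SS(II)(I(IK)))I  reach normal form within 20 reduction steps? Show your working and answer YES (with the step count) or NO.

Answer: NO — after 20 steps the term is IKI(II(I(IK))I), not yet normal

Derivation:
  start: SS(SS)I(SS(II)(I(IK)))I
  →1  SI(SSI)(SS(II)(I(IK)))I
  →2  I(SS(II)(I(IK)))(SSI(SS(II)(I(IK))))I
  →3  SS(II)(I(IK))(SSI(SS(II)(I(IK))))I
  →4  S(I(IK))(II(I(IK)))(SSI(SS(II)(I(IK))))I
  →5  I(IK)(SSI(SS(II)(I(IK))))(II(I(IK))(SSI(SS(II)(I(IK)))))I
  →6  IK(SSI(SS(II)(I(IK))))(II(I(IK))(SSI(SS(II)(I(IK)))))I
  →7  K(SSI(SS(II)(I(IK))))(II(I(IK))(SSI(SS(II)(I(IK)))))I
  →8  SSI(SS(II)(I(IK)))I
  →9  S(SS(II)(I(IK)))(I(SS(II)(I(IK))))I
  →10  SS(II)(I(IK))I(I(SS(II)(I(IK)))I)
  →11  S(I(IK))(II(I(IK)))I(I(SS(II)(I(IK)))I)
  →12  I(IK)I(II(I(IK))I)(I(SS(II)(I(IK)))I)
  →13  IKI(II(I(IK))I)(I(SS(II)(I(IK)))I)
  →14  KI(II(I(IK))I)(I(SS(II)(I(IK)))I)
  →15  I(I(SS(II)(I(IK)))I)
  →16  I(SS(II)(I(IK)))I
  →17  SS(II)(I(IK))I
  →18  S(I(IK))(II(I(IK)))I
  →19  I(IK)I(II(I(IK))I)
  →20  IKI(II(I(IK))I)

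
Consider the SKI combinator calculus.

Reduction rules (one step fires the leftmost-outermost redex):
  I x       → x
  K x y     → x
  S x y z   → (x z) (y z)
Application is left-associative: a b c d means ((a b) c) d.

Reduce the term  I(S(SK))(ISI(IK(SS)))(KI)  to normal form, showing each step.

  start: I(S(SK))(ISI(IK(SS)))(KI)
  [1] S(SK)(ISI(IK(SS)))(KI)
  [2] SK(KI)(ISI(IK(SS))(KI))
  [3] K(ISI(IK(SS))(KI))(KI(ISI(IK(SS))(KI)))
  [4] ISI(IK(SS))(KI)
  [5] SI(IK(SS))(KI)
  [6] I(KI)(IK(SS)(KI))
  [7] KI(IK(SS)(KI))
  [8] I

Answer: normal form = I  (in 8 steps)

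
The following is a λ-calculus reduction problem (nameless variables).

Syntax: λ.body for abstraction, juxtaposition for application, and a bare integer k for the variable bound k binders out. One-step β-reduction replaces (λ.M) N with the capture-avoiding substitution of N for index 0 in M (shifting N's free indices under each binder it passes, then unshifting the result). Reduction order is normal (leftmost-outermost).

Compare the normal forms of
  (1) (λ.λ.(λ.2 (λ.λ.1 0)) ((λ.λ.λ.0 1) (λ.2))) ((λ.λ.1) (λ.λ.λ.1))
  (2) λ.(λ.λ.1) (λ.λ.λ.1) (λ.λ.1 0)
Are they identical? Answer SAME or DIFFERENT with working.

Answer: SAME — A ⇓ λ.λ.λ.λ.1, B ⇓ λ.λ.λ.λ.1

Reduction:
Term A:
  start: (λ.λ.(λ.2 (λ.λ.1 0)) ((λ.λ.λ.0 1) (λ.2))) ((λ.λ.1) (λ.λ.λ.1))
  →1  λ.(λ.(λ.λ.1) (λ.λ.λ.1) (λ.λ.1 0)) ((λ.λ.λ.0 1) (λ.(λ.λ.1) (λ.λ.λ.1)))
  →2  λ.(λ.λ.1) (λ.λ.λ.1) (λ.λ.1 0)
  →3  λ.(λ.λ.λ.λ.1) (λ.λ.1 0)
  →4  λ.λ.λ.λ.1

Term B:
  start: λ.(λ.λ.1) (λ.λ.λ.1) (λ.λ.1 0)
  →1  λ.(λ.λ.λ.λ.1) (λ.λ.1 0)
  →2  λ.λ.λ.λ.1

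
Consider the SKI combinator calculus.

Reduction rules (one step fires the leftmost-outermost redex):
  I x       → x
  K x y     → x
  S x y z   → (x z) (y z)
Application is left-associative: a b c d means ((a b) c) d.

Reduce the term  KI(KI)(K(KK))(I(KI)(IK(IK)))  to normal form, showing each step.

  start: KI(KI)(K(KK))(I(KI)(IK(IK)))
  step 1: I(K(KK))(I(KI)(IK(IK)))
  step 2: K(KK)(I(KI)(IK(IK)))
  step 3: KK

Answer: normal form = KK  (in 3 steps)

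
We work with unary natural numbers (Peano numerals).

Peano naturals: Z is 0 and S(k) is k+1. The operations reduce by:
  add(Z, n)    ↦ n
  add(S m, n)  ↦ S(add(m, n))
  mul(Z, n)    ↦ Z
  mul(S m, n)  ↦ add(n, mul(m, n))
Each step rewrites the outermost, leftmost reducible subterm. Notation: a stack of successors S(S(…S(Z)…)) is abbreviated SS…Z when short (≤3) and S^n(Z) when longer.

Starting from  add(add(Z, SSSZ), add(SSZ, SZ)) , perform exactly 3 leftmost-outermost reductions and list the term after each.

Answer: after 3 steps: S(S(add(SZ, add(SSZ, SZ))))

Derivation:
  start: add(add(Z, SSSZ), add(SSZ, SZ))
  step 1: add(SSSZ, add(SSZ, SZ))
  step 2: S(add(SSZ, add(SSZ, SZ)))
  step 3: S(S(add(SZ, add(SSZ, SZ))))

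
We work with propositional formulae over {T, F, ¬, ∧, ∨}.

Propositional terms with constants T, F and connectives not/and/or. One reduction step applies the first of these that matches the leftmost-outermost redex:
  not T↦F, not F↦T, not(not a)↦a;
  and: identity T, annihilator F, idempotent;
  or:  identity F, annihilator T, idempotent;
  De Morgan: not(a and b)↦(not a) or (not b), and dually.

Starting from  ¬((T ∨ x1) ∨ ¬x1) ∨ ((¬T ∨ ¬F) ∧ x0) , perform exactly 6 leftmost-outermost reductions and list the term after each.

Answer: after 6 steps: (¬T ∨ ¬F) ∧ x0

Derivation:
  start: ¬((T ∨ x1) ∨ ¬x1) ∨ ((¬T ∨ ¬F) ∧ x0)
  step 1: (¬(T ∨ x1) ∧ ¬¬x1) ∨ ((¬T ∨ ¬F) ∧ x0)
  step 2: ((¬T ∧ ¬x1) ∧ ¬¬x1) ∨ ((¬T ∨ ¬F) ∧ x0)
  step 3: ((F ∧ ¬x1) ∧ ¬¬x1) ∨ ((¬T ∨ ¬F) ∧ x0)
  step 4: (F ∧ ¬¬x1) ∨ ((¬T ∨ ¬F) ∧ x0)
  step 5: F ∨ ((¬T ∨ ¬F) ∧ x0)
  step 6: (¬T ∨ ¬F) ∧ x0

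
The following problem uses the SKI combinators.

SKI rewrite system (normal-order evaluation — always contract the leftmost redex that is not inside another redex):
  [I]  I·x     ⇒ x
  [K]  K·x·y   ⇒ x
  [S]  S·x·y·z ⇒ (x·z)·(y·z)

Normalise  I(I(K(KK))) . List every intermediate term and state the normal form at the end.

Answer: normal form = K(KK)  (in 2 steps)

Reduction:
  start: I(I(K(KK)))
  →1  I(K(KK))
  →2  K(KK)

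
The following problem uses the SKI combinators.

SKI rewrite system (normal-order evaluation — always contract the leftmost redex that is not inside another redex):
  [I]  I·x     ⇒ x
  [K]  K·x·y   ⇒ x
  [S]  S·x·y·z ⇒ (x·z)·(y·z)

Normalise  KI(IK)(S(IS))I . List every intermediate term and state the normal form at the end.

Answer: normal form = SSI  (in 3 steps)

Working:
  start: KI(IK)(S(IS))I
  [1] I(S(IS))I
  [2] S(IS)I
  [3] SSI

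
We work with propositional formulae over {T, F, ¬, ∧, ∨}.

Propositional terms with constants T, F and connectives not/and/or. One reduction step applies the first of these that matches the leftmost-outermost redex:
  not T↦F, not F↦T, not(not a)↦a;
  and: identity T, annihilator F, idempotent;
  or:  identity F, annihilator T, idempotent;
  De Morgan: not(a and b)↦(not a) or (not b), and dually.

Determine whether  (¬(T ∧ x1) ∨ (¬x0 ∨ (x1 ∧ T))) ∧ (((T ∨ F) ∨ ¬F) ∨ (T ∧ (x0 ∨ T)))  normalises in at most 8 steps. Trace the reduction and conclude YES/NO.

Answer: YES — reaches normal form ¬x1 ∨ (¬x0 ∨ x1) in 8 ≤ 8 steps

Derivation:
  start: (¬(T ∧ x1) ∨ (¬x0 ∨ (x1 ∧ T))) ∧ (((T ∨ F) ∨ ¬F) ∨ (T ∧ (x0 ∨ T)))
  →1  ((¬T ∨ ¬x1) ∨ (¬x0 ∨ (x1 ∧ T))) ∧ (((T ∨ F) ∨ ¬F) ∨ (T ∧ (x0 ∨ T)))
  →2  ((F ∨ ¬x1) ∨ (¬x0 ∨ (x1 ∧ T))) ∧ (((T ∨ F) ∨ ¬F) ∨ (T ∧ (x0 ∨ T)))
  →3  (¬x1 ∨ (¬x0 ∨ (x1 ∧ T))) ∧ (((T ∨ F) ∨ ¬F) ∨ (T ∧ (x0 ∨ T)))
  →4  (¬x1 ∨ (¬x0 ∨ x1)) ∧ (((T ∨ F) ∨ ¬F) ∨ (T ∧ (x0 ∨ T)))
  →5  (¬x1 ∨ (¬x0 ∨ x1)) ∧ ((T ∨ ¬F) ∨ (T ∧ (x0 ∨ T)))
  →6  (¬x1 ∨ (¬x0 ∨ x1)) ∧ (T ∨ (T ∧ (x0 ∨ T)))
  →7  (¬x1 ∨ (¬x0 ∨ x1)) ∧ T
  →8  ¬x1 ∨ (¬x0 ∨ x1)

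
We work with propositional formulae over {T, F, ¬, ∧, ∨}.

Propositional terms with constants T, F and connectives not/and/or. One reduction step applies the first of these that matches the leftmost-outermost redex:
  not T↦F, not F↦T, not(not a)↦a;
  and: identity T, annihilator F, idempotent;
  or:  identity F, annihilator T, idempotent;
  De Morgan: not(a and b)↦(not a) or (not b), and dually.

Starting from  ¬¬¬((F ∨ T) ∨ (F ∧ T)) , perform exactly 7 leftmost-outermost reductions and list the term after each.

  start: ¬¬¬((F ∨ T) ∨ (F ∧ T))
  [1] ¬((F ∨ T) ∨ (F ∧ T))
  [2] ¬(F ∨ T) ∧ ¬(F ∧ T)
  [3] (¬F ∧ ¬T) ∧ ¬(F ∧ T)
  [4] (T ∧ ¬T) ∧ ¬(F ∧ T)
  [5] ¬T ∧ ¬(F ∧ T)
  [6] F ∧ ¬(F ∧ T)
  [7] F

Answer: after 7 steps: F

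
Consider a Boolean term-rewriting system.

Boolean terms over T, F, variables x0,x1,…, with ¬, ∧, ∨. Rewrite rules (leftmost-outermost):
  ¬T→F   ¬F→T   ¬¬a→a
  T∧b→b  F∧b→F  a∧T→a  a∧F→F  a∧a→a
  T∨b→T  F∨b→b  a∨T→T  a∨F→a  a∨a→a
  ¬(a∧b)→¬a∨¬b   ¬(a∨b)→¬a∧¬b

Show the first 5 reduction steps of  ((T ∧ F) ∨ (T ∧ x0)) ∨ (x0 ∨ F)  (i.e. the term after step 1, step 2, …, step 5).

Answer: after 5 steps: x0

Working:
  start: ((T ∧ F) ∨ (T ∧ x0)) ∨ (x0 ∨ F)
  →1  (F ∨ (T ∧ x0)) ∨ (x0 ∨ F)
  →2  (T ∧ x0) ∨ (x0 ∨ F)
  →3  x0 ∨ (x0 ∨ F)
  →4  x0 ∨ x0
  →5  x0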